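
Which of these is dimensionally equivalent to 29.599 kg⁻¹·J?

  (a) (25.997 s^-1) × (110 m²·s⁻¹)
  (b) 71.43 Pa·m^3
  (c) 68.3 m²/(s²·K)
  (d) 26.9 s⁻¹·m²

(a)

Reference: J·kg⁻¹ = N·m·kg⁻¹ = m²·s⁻².
Each option:
  (a) [s⁻¹] · [m²·s⁻¹] = m²·s⁻²  ← same
  (b) Pa·m³ = N·m⁻²·m³ = kg·m²·s⁻²
  (c) m²·s⁻²·K⁻¹
  (d) m²·s⁻¹
Only (a) matches m²·s⁻².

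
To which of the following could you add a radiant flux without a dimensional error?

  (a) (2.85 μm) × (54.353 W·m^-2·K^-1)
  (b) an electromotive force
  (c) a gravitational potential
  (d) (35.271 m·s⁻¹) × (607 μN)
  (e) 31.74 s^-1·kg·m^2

(d)

Reference: [radiant flux] = kg·m²·s⁻³.
Each option:
  (a) [m] · [kg·s⁻³·K⁻¹] = kg·m·s⁻³·K⁻¹
  (b) [electromotive force] = kg·m²·s⁻³·A⁻¹
  (c) [gravitational potential] = m²·s⁻²
  (d) [m·s⁻¹] · [kg·m·s⁻²] = kg·m²·s⁻³  ← same
  (e) kg·m²·s⁻¹
Only (d) matches kg·m²·s⁻³.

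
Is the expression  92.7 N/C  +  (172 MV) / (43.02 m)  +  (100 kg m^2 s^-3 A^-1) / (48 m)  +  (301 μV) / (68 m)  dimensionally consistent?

Yes

Expand each in SI base units:
  92.7 N/C:  N·C⁻¹ = kg·m·s⁻²·(s·A)⁻¹ = kg·m·s⁻³·A⁻¹
  (172 MV) / (43.02 m):  [kg·m²·s⁻³·A⁻¹] / [m] = kg·m·s⁻³·A⁻¹
  (100 kg m^2 s^-3 A^-1) / (48 m):  [kg·m²·s⁻³·A⁻¹] / [m] = kg·m·s⁻³·A⁻¹
  (301 μV) / (68 m):  [kg·m²·s⁻³·A⁻¹] / [m] = kg·m·s⁻³·A⁻¹
Every term reduces to kg·m·s⁻³·A⁻¹.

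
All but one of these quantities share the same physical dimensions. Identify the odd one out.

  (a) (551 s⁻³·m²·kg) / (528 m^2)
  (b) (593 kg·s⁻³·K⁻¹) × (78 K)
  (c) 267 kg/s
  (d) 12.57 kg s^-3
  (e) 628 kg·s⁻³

Dimensions:
  (a) [kg·m²·s⁻³] / [m²] = kg·s⁻³
  (b) [kg·s⁻³·K⁻¹] · [K] = kg·s⁻³
  (c) kg·s⁻¹
  (d) kg·s⁻³
  (e) kg·s⁻³
All reduce to kg·s⁻³ except (c), which is kg·s⁻¹.

(c)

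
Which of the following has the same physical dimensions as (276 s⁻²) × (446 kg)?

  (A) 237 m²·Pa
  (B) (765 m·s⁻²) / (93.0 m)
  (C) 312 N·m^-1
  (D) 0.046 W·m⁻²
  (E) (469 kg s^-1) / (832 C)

(C)

Reference: [s⁻²] · [kg] = kg·s⁻².
Each option:
  (A) Pa·m² = N·m⁻²·m² = kg·m·s⁻²
  (B) [m·s⁻²] / [m] = s⁻²
  (C) N·m⁻¹ = kg·m·s⁻²·m⁻¹ = kg·s⁻²  ← same
  (D) W·m⁻² = J·s⁻¹·m⁻² = kg·s⁻³
  (E) [kg·s⁻¹] / [s·A] = kg·s⁻²·A⁻¹
Only (C) matches kg·s⁻².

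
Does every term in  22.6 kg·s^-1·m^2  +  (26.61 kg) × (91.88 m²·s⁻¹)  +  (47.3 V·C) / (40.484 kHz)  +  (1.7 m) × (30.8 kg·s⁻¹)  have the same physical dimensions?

No

Expand each in SI base units:
  22.6 kg·s^-1·m^2:  kg·m²·s⁻¹
  (26.61 kg) × (91.88 m²·s⁻¹):  [kg] · [m²·s⁻¹] = kg·m²·s⁻¹
  (47.3 V·C) / (40.484 kHz):  [kg·m²·s⁻²] / [s⁻¹] = kg·m²·s⁻¹
  (1.7 m) × (30.8 kg·s⁻¹):  [m] · [kg·s⁻¹] = kg·m·s⁻¹
The terms do not share a single dimension (kg·m²·s⁻¹ vs kg·m·s⁻¹).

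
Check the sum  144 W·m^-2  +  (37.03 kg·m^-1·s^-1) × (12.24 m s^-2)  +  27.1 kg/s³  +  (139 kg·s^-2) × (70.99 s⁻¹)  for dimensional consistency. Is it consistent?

Yes

Reduce each to base SI dimensions:
  144 W·m^-2:  W·m⁻² = J·s⁻¹·m⁻² = kg·s⁻³
  (37.03 kg·m^-1·s^-1) × (12.24 m s^-2):  [kg·m⁻¹·s⁻¹] · [m·s⁻²] = kg·s⁻³
  27.1 kg/s³:  kg·s⁻³
  (139 kg·s^-2) × (70.99 s⁻¹):  [kg·s⁻²] · [s⁻¹] = kg·s⁻³
Every term reduces to kg·s⁻³.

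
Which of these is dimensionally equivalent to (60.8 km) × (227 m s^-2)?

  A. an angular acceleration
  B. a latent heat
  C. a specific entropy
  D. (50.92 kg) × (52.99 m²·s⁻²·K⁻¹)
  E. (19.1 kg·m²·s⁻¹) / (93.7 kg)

B.

Reference: [m] · [m·s⁻²] = m²·s⁻².
Each option:
  A. [angular acceleration] = s⁻²
  B. [latent heat] = m²·s⁻²  ← same
  C. [specific entropy] = m²·s⁻²·K⁻¹
  D. [kg] · [m²·s⁻²·K⁻¹] = kg·m²·s⁻²·K⁻¹
  E. [kg·m²·s⁻¹] / [kg] = m²·s⁻¹
Only B. matches m²·s⁻².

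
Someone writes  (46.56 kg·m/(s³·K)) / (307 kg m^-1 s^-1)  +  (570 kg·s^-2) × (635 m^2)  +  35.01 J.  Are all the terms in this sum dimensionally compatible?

In SI base units:
  (46.56 kg·m/(s³·K)) / (307 kg m^-1 s^-1):  [kg·m·s⁻³·K⁻¹] / [kg·m⁻¹·s⁻¹] = m²·s⁻²·K⁻¹
  (570 kg·s^-2) × (635 m^2):  [kg·s⁻²] · [m²] = kg·m²·s⁻²
  35.01 J:  J = N·m = kg·m²·s⁻²
The terms do not share a single dimension (kg·m²·s⁻² vs m²·s⁻²·K⁻¹).

No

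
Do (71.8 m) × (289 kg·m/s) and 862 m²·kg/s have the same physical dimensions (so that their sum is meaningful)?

Yes

Reduce each to base SI dimensions:
  (71.8 m) × (289 kg·m/s):  [m] · [kg·m·s⁻¹] = kg·m²·s⁻¹
  862 m²·kg/s:  kg·m²·s⁻¹
Both are kg·m²·s⁻¹, so they have the same dimensions and can be added.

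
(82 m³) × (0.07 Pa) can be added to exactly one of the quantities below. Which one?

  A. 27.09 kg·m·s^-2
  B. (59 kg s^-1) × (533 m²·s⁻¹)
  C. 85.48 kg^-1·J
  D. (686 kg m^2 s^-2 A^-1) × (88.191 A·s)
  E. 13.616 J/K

B.

Reference: [m³] · [kg·m⁻¹·s⁻²] = kg·m²·s⁻².
Each option:
  A. kg·m·s⁻²
  B. [kg·s⁻¹] · [m²·s⁻¹] = kg·m²·s⁻²  ← same
  C. J·kg⁻¹ = N·m·kg⁻¹ = m²·s⁻²
  D. [kg·m²·s⁻²·A⁻¹] · [s·A] = kg·m²·s⁻¹
  E. J·K⁻¹ = N·m·K⁻¹ = kg·m²·s⁻²·K⁻¹
Only B. matches kg·m²·s⁻².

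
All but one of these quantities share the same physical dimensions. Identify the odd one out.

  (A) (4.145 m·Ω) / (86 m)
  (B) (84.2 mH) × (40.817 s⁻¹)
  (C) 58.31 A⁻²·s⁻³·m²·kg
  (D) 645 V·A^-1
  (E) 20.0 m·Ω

Reduce each to base SI dimensions:
  (A) [kg·m³·s⁻³·A⁻²] / [m] = kg·m²·s⁻³·A⁻²
  (B) [kg·m²·s⁻²·A⁻²] · [s⁻¹] = kg·m²·s⁻³·A⁻²
  (C) kg·m²·s⁻³·A⁻²
  (D) V·A⁻¹ = J·C⁻¹·A⁻¹ = kg·m²·s⁻³·A⁻²
  (E) Ω·m = V·A⁻¹·m = kg·m³·s⁻³·A⁻²
All reduce to kg·m²·s⁻³·A⁻² except (E), which is kg·m³·s⁻³·A⁻².

(E)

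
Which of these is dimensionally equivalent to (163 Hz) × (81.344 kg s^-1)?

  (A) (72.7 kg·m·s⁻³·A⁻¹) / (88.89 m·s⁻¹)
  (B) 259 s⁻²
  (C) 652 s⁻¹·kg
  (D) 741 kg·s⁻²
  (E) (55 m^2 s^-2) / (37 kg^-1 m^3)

Reference: [s⁻¹] · [kg·s⁻¹] = kg·s⁻².
Each option:
  (A) [kg·m·s⁻³·A⁻¹] / [m·s⁻¹] = kg·s⁻²·A⁻¹
  (B) s⁻²
  (C) kg·s⁻¹
  (D) kg·s⁻²  ← same
  (E) [m²·s⁻²] / [kg⁻¹·m³] = kg·m⁻¹·s⁻²
Only (D) matches kg·s⁻².

(D)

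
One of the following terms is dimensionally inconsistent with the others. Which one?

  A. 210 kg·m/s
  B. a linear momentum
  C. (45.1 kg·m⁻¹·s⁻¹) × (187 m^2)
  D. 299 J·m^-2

D.

Work out the base dimensions of each:
  A. kg·m·s⁻¹
  B. [linear momentum] = kg·m·s⁻¹
  C. [kg·m⁻¹·s⁻¹] · [m²] = kg·m·s⁻¹
  D. J·m⁻² = N·m·m⁻² = kg·s⁻²
All reduce to kg·m·s⁻¹ except D., which is kg·s⁻².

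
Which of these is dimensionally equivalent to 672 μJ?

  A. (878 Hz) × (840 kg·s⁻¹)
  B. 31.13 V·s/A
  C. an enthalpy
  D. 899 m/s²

Reference: J = N·m = kg·m²·s⁻².
Each option:
  A. [s⁻¹] · [kg·s⁻¹] = kg·s⁻²
  B. V·s·A⁻¹ = J·C⁻¹·s·A⁻¹ = kg·m²·s⁻²·A⁻²
  C. [enthalpy] = kg·m²·s⁻²  ← same
  D. m·s⁻²
Only C. matches kg·m²·s⁻².

C.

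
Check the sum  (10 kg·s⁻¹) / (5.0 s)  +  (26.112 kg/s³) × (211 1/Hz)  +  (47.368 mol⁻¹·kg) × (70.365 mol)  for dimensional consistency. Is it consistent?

Reduce each to base SI dimensions:
  (10 kg·s⁻¹) / (5.0 s):  [kg·s⁻¹] / [s] = kg·s⁻²
  (26.112 kg/s³) × (211 1/Hz):  [kg·s⁻³] · [s] = kg·s⁻²
  (47.368 mol⁻¹·kg) × (70.365 mol):  [kg·mol⁻¹] · [mol] = kg
The terms do not share a single dimension (kg vs kg·s⁻²).

No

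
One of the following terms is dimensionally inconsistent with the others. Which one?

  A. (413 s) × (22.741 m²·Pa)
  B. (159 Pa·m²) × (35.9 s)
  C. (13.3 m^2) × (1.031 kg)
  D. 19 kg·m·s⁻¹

C.

Dimensions:
  A. [s] · [kg·m·s⁻²] = kg·m·s⁻¹
  B. [kg·m·s⁻²] · [s] = kg·m·s⁻¹
  C. [m²] · [kg] = kg·m²
  D. kg·m·s⁻¹
All reduce to kg·m·s⁻¹ except C., which is kg·m².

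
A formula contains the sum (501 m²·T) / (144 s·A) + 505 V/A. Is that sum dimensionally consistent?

Yes

Work out the base dimensions of each:
  (501 m²·T) / (144 s·A):  [kg·m²·s⁻²·A⁻¹] / [s·A] = kg·m²·s⁻³·A⁻²
  505 V/A:  V·A⁻¹ = J·C⁻¹·A⁻¹ = kg·m²·s⁻³·A⁻²
Both are kg·m²·s⁻³·A⁻², so they have the same dimensions and can be added.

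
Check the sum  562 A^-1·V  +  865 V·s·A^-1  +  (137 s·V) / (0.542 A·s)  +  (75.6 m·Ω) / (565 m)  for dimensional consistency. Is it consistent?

Expand each in SI base units:
  562 A^-1·V:  V·A⁻¹ = J·C⁻¹·A⁻¹ = kg·m²·s⁻³·A⁻²
  865 V·s·A^-1:  V·s·A⁻¹ = J·C⁻¹·s·A⁻¹ = kg·m²·s⁻²·A⁻²
  (137 s·V) / (0.542 A·s):  [kg·m²·s⁻²·A⁻¹] / [s·A] = kg·m²·s⁻³·A⁻²
  (75.6 m·Ω) / (565 m):  [kg·m³·s⁻³·A⁻²] / [m] = kg·m²·s⁻³·A⁻²
The terms do not share a single dimension (kg·m²·s⁻²·A⁻² vs kg·m²·s⁻³·A⁻²).

No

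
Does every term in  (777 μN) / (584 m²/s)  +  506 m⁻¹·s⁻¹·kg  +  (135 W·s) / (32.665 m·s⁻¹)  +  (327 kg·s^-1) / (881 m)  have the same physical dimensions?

Work out the base dimensions of each:
  (777 μN) / (584 m²/s):  [kg·m·s⁻²] / [m²·s⁻¹] = kg·m⁻¹·s⁻¹
  506 m⁻¹·s⁻¹·kg:  kg·m⁻¹·s⁻¹
  (135 W·s) / (32.665 m·s⁻¹):  [kg·m²·s⁻²] / [m·s⁻¹] = kg·m·s⁻¹
  (327 kg·s^-1) / (881 m):  [kg·s⁻¹] / [m] = kg·m⁻¹·s⁻¹
The terms do not share a single dimension (kg·m·s⁻¹ vs kg·m⁻¹·s⁻¹).

No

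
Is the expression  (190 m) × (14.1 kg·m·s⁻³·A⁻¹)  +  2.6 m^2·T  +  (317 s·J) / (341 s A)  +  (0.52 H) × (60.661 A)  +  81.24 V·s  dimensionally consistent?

No

Dimensions:
  (190 m) × (14.1 kg·m·s⁻³·A⁻¹):  [m] · [kg·m·s⁻³·A⁻¹] = kg·m²·s⁻³·A⁻¹
  2.6 m^2·T:  T·m² = Wb·m⁻²·m² = kg·m²·s⁻²·A⁻¹
  (317 s·J) / (341 s A):  [kg·m²·s⁻¹] / [s·A] = kg·m²·s⁻²·A⁻¹
  (0.52 H) × (60.661 A):  [kg·m²·s⁻²·A⁻²] · [A] = kg·m²·s⁻²·A⁻¹
  81.24 V·s:  V·s = J·C⁻¹·s = kg·m²·s⁻²·A⁻¹
The terms do not share a single dimension (kg·m²·s⁻²·A⁻¹ vs kg·m²·s⁻³·A⁻¹).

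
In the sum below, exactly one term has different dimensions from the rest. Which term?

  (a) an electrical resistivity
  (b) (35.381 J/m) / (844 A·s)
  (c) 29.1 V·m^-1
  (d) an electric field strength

Dimensions:
  (a) [electrical resistivity] = kg·m³·s⁻³·A⁻²
  (b) [kg·m·s⁻²] / [s·A] = kg·m·s⁻³·A⁻¹
  (c) V·m⁻¹ = J·C⁻¹·m⁻¹ = kg·m·s⁻³·A⁻¹
  (d) [electric field strength] = kg·m·s⁻³·A⁻¹
All reduce to kg·m·s⁻³·A⁻¹ except (a), which is kg·m³·s⁻³·A⁻².

(a)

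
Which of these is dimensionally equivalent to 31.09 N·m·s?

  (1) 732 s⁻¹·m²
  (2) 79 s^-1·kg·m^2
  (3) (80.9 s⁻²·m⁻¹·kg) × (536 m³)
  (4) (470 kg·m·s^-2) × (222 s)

Reference: N·m·s = kg·m·s⁻²·m·s = kg·m²·s⁻¹.
Each option:
  (1) m²·s⁻¹
  (2) kg·m²·s⁻¹  ← same
  (3) [kg·m⁻¹·s⁻²] · [m³] = kg·m²·s⁻²
  (4) [kg·m·s⁻²] · [s] = kg·m·s⁻¹
Only (2) matches kg·m²·s⁻¹.

(2)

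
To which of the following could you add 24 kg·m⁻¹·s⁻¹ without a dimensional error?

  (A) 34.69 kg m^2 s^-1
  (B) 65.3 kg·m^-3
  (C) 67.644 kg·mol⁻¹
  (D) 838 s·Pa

Reference: kg·m⁻¹·s⁻¹.
Each option:
  (A) kg·m²·s⁻¹
  (B) kg·m⁻³
  (C) kg·mol⁻¹
  (D) Pa·s = N·m⁻²·s = kg·m⁻¹·s⁻¹  ← same
Only (D) matches kg·m⁻¹·s⁻¹.

(D)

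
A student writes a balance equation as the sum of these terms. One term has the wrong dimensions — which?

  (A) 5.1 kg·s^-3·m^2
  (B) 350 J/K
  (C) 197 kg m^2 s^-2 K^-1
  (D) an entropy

(A)

Work out the base dimensions of each:
  (A) kg·m²·s⁻³
  (B) J·K⁻¹ = N·m·K⁻¹ = kg·m²·s⁻²·K⁻¹
  (C) kg·m²·s⁻²·K⁻¹
  (D) [entropy] = kg·m²·s⁻²·K⁻¹
All reduce to kg·m²·s⁻²·K⁻¹ except (A), which is kg·m²·s⁻³.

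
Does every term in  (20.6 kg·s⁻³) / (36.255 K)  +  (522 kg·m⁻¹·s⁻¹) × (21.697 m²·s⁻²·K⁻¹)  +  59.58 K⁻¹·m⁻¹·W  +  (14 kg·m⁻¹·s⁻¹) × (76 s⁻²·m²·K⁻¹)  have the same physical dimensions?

No

Reduce each to base SI dimensions:
  (20.6 kg·s⁻³) / (36.255 K):  [kg·s⁻³] / [K] = kg·s⁻³·K⁻¹
  (522 kg·m⁻¹·s⁻¹) × (21.697 m²·s⁻²·K⁻¹):  [kg·m⁻¹·s⁻¹] · [m²·s⁻²·K⁻¹] = kg·m·s⁻³·K⁻¹
  59.58 K⁻¹·m⁻¹·W:  W·m⁻¹·K⁻¹ = J·s⁻¹·m⁻¹·K⁻¹ = kg·m·s⁻³·K⁻¹
  (14 kg·m⁻¹·s⁻¹) × (76 s⁻²·m²·K⁻¹):  [kg·m⁻¹·s⁻¹] · [m²·s⁻²·K⁻¹] = kg·m·s⁻³·K⁻¹
The terms do not share a single dimension (kg·m·s⁻³·K⁻¹ vs kg·s⁻³·K⁻¹).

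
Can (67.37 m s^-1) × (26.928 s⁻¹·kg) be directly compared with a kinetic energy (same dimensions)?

Dimensions:
  (67.37 m s^-1) × (26.928 s⁻¹·kg):  [m·s⁻¹] · [kg·s⁻¹] = kg·m·s⁻²
  a kinetic energy:  [kinetic energy] = kg·m²·s⁻²
kg·m·s⁻² ≠ kg·m²·s⁻², so they cannot be added.

No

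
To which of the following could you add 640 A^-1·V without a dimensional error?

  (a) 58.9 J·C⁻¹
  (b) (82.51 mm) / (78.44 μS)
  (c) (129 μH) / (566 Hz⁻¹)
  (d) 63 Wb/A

(c)

Reference: V·A⁻¹ = J·C⁻¹·A⁻¹ = kg·m²·s⁻³·A⁻².
Each option:
  (a) J·C⁻¹ = N·m·(s·A)⁻¹ = kg·m²·s⁻³·A⁻¹
  (b) [m] / [kg⁻¹·m⁻²·s³·A²] = kg·m³·s⁻³·A⁻²
  (c) [kg·m²·s⁻²·A⁻²] / [s] = kg·m²·s⁻³·A⁻²  ← same
  (d) Wb·A⁻¹ = V·s·A⁻¹ = kg·m²·s⁻²·A⁻²
Only (c) matches kg·m²·s⁻³·A⁻².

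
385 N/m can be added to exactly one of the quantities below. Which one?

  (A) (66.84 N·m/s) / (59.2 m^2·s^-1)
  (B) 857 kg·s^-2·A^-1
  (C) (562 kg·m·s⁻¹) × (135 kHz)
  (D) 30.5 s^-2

(A)

Reference: N·m⁻¹ = kg·m·s⁻²·m⁻¹ = kg·s⁻².
Each option:
  (A) [kg·m²·s⁻³] / [m²·s⁻¹] = kg·s⁻²  ← same
  (B) kg·s⁻²·A⁻¹
  (C) [kg·m·s⁻¹] · [s⁻¹] = kg·m·s⁻²
  (D) s⁻²
Only (A) matches kg·s⁻².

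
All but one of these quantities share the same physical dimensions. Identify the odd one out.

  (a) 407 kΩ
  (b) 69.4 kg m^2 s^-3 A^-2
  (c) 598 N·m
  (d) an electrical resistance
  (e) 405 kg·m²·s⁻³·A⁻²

(c)

Reduce each to base SI dimensions:
  (a) Ω = V·A⁻¹ = kg·m²·s⁻³·A⁻²
  (b) kg·m²·s⁻³·A⁻²
  (c) N·m = kg·m·s⁻²·m = kg·m²·s⁻²
  (d) [electrical resistance] = kg·m²·s⁻³·A⁻²
  (e) kg·m²·s⁻³·A⁻²
All reduce to kg·m²·s⁻³·A⁻² except (c), which is kg·m²·s⁻².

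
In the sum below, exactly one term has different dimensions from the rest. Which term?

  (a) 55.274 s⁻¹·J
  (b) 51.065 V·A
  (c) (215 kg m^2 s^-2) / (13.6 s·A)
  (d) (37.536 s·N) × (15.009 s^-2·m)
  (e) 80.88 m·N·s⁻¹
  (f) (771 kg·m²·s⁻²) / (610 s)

Dimensions:
  (a) J·s⁻¹ = N·m·s⁻¹ = kg·m²·s⁻³
  (b) V·A = J·C⁻¹·A = kg·m²·s⁻³
  (c) [kg·m²·s⁻²] / [s·A] = kg·m²·s⁻³·A⁻¹
  (d) [kg·m·s⁻¹] · [m·s⁻²] = kg·m²·s⁻³
  (e) N·m·s⁻¹ = kg·m·s⁻²·m·s⁻¹ = kg·m²·s⁻³
  (f) [kg·m²·s⁻²] / [s] = kg·m²·s⁻³
All reduce to kg·m²·s⁻³ except (c), which is kg·m²·s⁻³·A⁻¹.

(c)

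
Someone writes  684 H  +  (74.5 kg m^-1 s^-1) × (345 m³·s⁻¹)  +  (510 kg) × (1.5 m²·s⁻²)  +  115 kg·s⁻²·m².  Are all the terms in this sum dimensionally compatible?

No

Dimensions:
  684 H:  H = V·s·A⁻¹ = kg·m²·s⁻²·A⁻²
  (74.5 kg m^-1 s^-1) × (345 m³·s⁻¹):  [kg·m⁻¹·s⁻¹] · [m³·s⁻¹] = kg·m²·s⁻²
  (510 kg) × (1.5 m²·s⁻²):  [kg] · [m²·s⁻²] = kg·m²·s⁻²
  115 kg·s⁻²·m²:  kg·m²·s⁻²
The terms do not share a single dimension (kg·m²·s⁻² vs kg·m²·s⁻²·A⁻²).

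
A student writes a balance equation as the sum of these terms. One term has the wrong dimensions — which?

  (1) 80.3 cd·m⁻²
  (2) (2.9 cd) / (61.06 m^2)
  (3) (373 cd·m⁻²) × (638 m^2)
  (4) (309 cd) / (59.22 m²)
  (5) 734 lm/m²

Expand each in SI base units:
  (1) cd·m⁻² = m⁻²·cd
  (2) [cd] / [m²] = m⁻²·cd
  (3) [m⁻²·cd] · [m²] = cd
  (4) [cd] / [m²] = m⁻²·cd
  (5) lm·m⁻² = cd·m⁻² = m⁻²·cd
All reduce to m⁻²·cd except (3), which is cd.

(3)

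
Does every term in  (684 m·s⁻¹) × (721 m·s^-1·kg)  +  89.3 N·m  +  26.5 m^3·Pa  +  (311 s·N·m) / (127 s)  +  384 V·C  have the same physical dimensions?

Yes

Reduce each to base SI dimensions:
  (684 m·s⁻¹) × (721 m·s^-1·kg):  [m·s⁻¹] · [kg·m·s⁻¹] = kg·m²·s⁻²
  89.3 N·m:  N·m = kg·m·s⁻²·m = kg·m²·s⁻²
  26.5 m^3·Pa:  Pa·m³ = N·m⁻²·m³ = kg·m²·s⁻²
  (311 s·N·m) / (127 s):  [kg·m²·s⁻¹] / [s] = kg·m²·s⁻²
  384 V·C:  C·V = s·A·J·C⁻¹ = kg·m²·s⁻²
Every term reduces to kg·m²·s⁻².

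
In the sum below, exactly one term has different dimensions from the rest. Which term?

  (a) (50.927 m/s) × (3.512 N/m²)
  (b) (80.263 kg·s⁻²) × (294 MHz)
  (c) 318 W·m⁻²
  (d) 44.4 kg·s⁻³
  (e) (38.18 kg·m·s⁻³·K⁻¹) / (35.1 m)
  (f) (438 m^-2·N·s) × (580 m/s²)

Expand each in SI base units:
  (a) [m·s⁻¹] · [kg·m⁻¹·s⁻²] = kg·s⁻³
  (b) [kg·s⁻²] · [s⁻¹] = kg·s⁻³
  (c) W·m⁻² = J·s⁻¹·m⁻² = kg·s⁻³
  (d) kg·s⁻³
  (e) [kg·m·s⁻³·K⁻¹] / [m] = kg·s⁻³·K⁻¹
  (f) [kg·m⁻¹·s⁻¹] · [m·s⁻²] = kg·s⁻³
All reduce to kg·s⁻³ except (e), which is kg·s⁻³·K⁻¹.

(e)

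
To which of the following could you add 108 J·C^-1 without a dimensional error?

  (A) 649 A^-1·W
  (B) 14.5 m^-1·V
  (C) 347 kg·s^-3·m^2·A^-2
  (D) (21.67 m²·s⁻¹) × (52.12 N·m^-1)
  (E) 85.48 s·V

Reference: J·C⁻¹ = N·m·(s·A)⁻¹ = kg·m²·s⁻³·A⁻¹.
Each option:
  (A) W·A⁻¹ = J·s⁻¹·A⁻¹ = kg·m²·s⁻³·A⁻¹  ← same
  (B) V·m⁻¹ = J·C⁻¹·m⁻¹ = kg·m·s⁻³·A⁻¹
  (C) kg·m²·s⁻³·A⁻²
  (D) [m²·s⁻¹] · [kg·s⁻²] = kg·m²·s⁻³
  (E) V·s = J·C⁻¹·s = kg·m²·s⁻²·A⁻¹
Only (A) matches kg·m²·s⁻³·A⁻¹.

(A)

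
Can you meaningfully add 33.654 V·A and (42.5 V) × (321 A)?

In SI base units:
  33.654 V·A:  V·A = J·C⁻¹·A = kg·m²·s⁻³
  (42.5 V) × (321 A):  [kg·m²·s⁻³·A⁻¹] · [A] = kg·m²·s⁻³
Both are kg·m²·s⁻³, so they have the same dimensions and can be added.

Yes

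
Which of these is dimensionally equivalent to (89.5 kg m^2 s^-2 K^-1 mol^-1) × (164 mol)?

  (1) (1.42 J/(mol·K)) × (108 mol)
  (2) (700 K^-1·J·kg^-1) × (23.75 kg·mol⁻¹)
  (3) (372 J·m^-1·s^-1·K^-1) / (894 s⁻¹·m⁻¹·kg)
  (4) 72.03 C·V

Reference: [kg·m²·s⁻²·K⁻¹·mol⁻¹] · [mol] = kg·m²·s⁻²·K⁻¹.
Each option:
  (1) [kg·m²·s⁻²·K⁻¹·mol⁻¹] · [mol] = kg·m²·s⁻²·K⁻¹  ← same
  (2) [m²·s⁻²·K⁻¹] · [kg·mol⁻¹] = kg·m²·s⁻²·K⁻¹·mol⁻¹
  (3) [kg·m·s⁻³·K⁻¹] / [kg·m⁻¹·s⁻¹] = m²·s⁻²·K⁻¹
  (4) C·V = s·A·J·C⁻¹ = kg·m²·s⁻²
Only (1) matches kg·m²·s⁻²·K⁻¹.

(1)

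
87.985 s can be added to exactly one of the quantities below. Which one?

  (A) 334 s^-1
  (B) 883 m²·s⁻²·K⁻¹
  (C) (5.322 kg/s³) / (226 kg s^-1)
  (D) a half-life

(D)

Reference: s.
Each option:
  (A) s⁻¹
  (B) m²·s⁻²·K⁻¹
  (C) [kg·s⁻³] / [kg·s⁻¹] = s⁻²
  (D) [half-life] = s  ← same
Only (D) matches s.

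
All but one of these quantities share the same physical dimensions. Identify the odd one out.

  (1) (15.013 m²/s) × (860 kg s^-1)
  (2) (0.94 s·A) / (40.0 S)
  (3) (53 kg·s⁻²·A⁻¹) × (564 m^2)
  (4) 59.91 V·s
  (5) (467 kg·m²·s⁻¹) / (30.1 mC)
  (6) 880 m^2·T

(1)

Reduce each to base SI dimensions:
  (1) [m²·s⁻¹] · [kg·s⁻¹] = kg·m²·s⁻²
  (2) [s·A] / [kg⁻¹·m⁻²·s³·A²] = kg·m²·s⁻²·A⁻¹
  (3) [kg·s⁻²·A⁻¹] · [m²] = kg·m²·s⁻²·A⁻¹
  (4) V·s = J·C⁻¹·s = kg·m²·s⁻²·A⁻¹
  (5) [kg·m²·s⁻¹] / [s·A] = kg·m²·s⁻²·A⁻¹
  (6) T·m² = Wb·m⁻²·m² = kg·m²·s⁻²·A⁻¹
All reduce to kg·m²·s⁻²·A⁻¹ except (1), which is kg·m²·s⁻².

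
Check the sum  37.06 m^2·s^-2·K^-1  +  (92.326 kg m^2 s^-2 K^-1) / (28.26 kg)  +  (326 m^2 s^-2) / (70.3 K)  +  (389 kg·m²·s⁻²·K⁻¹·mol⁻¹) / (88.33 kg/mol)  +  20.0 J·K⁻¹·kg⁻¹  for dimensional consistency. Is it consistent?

Yes

In SI base units:
  37.06 m^2·s^-2·K^-1:  m²·s⁻²·K⁻¹
  (92.326 kg m^2 s^-2 K^-1) / (28.26 kg):  [kg·m²·s⁻²·K⁻¹] / [kg] = m²·s⁻²·K⁻¹
  (326 m^2 s^-2) / (70.3 K):  [m²·s⁻²] / [K] = m²·s⁻²·K⁻¹
  (389 kg·m²·s⁻²·K⁻¹·mol⁻¹) / (88.33 kg/mol):  [kg·m²·s⁻²·K⁻¹·mol⁻¹] / [kg·mol⁻¹] = m²·s⁻²·K⁻¹
  20.0 J·K⁻¹·kg⁻¹:  J·kg⁻¹·K⁻¹ = N·m·kg⁻¹·K⁻¹ = m²·s⁻²·K⁻¹
Every term reduces to m²·s⁻²·K⁻¹.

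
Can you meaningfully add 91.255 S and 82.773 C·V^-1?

Dimensions:
  91.255 S:  S = Ω⁻¹ = kg⁻¹·m⁻²·s³·A²
  82.773 C·V^-1:  C·V⁻¹ = s·A·(J·C⁻¹)⁻¹ = kg⁻¹·m⁻²·s⁴·A²
kg⁻¹·m⁻²·s³·A² ≠ kg⁻¹·m⁻²·s⁴·A², so they cannot be added.

No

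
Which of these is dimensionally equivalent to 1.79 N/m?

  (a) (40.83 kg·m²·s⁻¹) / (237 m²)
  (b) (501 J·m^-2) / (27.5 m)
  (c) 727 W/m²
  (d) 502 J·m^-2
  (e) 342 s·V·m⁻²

(d)

Reference: N·m⁻¹ = kg·m·s⁻²·m⁻¹ = kg·s⁻².
Each option:
  (a) [kg·m²·s⁻¹] / [m²] = kg·s⁻¹
  (b) [kg·s⁻²] / [m] = kg·m⁻¹·s⁻²
  (c) W·m⁻² = J·s⁻¹·m⁻² = kg·s⁻³
  (d) J·m⁻² = N·m·m⁻² = kg·s⁻²  ← same
  (e) V·s·m⁻² = J·C⁻¹·s·m⁻² = kg·s⁻²·A⁻¹
Only (d) matches kg·s⁻².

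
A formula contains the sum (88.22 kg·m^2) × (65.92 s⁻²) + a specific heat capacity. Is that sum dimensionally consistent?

Expand each in SI base units:
  (88.22 kg·m^2) × (65.92 s⁻²):  [kg·m²] · [s⁻²] = kg·m²·s⁻²
  a specific heat capacity:  [specific heat capacity] = m²·s⁻²·K⁻¹
kg·m²·s⁻² ≠ m²·s⁻²·K⁻¹, so they cannot be added.

No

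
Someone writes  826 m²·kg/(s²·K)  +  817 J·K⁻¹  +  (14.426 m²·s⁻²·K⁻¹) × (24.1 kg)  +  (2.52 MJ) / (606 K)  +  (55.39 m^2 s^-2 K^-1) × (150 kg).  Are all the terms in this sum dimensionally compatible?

Yes

Work out the base dimensions of each:
  826 m²·kg/(s²·K):  kg·m²·s⁻²·K⁻¹
  817 J·K⁻¹:  J·K⁻¹ = N·m·K⁻¹ = kg·m²·s⁻²·K⁻¹
  (14.426 m²·s⁻²·K⁻¹) × (24.1 kg):  [m²·s⁻²·K⁻¹] · [kg] = kg·m²·s⁻²·K⁻¹
  (2.52 MJ) / (606 K):  [kg·m²·s⁻²] / [K] = kg·m²·s⁻²·K⁻¹
  (55.39 m^2 s^-2 K^-1) × (150 kg):  [m²·s⁻²·K⁻¹] · [kg] = kg·m²·s⁻²·K⁻¹
Every term reduces to kg·m²·s⁻²·K⁻¹.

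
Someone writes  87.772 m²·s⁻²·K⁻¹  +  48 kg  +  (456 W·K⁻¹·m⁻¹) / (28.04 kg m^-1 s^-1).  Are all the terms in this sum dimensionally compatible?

Dimensions:
  87.772 m²·s⁻²·K⁻¹:  m²·s⁻²·K⁻¹
  48 kg:  kg
  (456 W·K⁻¹·m⁻¹) / (28.04 kg m^-1 s^-1):  [kg·m·s⁻³·K⁻¹] / [kg·m⁻¹·s⁻¹] = m²·s⁻²·K⁻¹
The terms do not share a single dimension (kg vs m²·s⁻²·K⁻¹).

No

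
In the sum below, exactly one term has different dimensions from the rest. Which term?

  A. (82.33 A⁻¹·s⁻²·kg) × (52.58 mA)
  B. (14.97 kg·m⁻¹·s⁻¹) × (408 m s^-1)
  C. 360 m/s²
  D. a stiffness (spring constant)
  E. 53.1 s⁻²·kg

Reduce each to base SI dimensions:
  A. [kg·s⁻²·A⁻¹] · [A] = kg·s⁻²
  B. [kg·m⁻¹·s⁻¹] · [m·s⁻¹] = kg·s⁻²
  C. m·s⁻²
  D. [stiffness (spring constant)] = kg·s⁻²
  E. kg·s⁻²
All reduce to kg·s⁻² except C., which is m·s⁻².

C.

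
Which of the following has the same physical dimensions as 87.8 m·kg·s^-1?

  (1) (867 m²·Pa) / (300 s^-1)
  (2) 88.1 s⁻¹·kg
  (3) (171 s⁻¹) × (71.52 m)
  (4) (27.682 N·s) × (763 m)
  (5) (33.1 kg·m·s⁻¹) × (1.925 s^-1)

Reference: kg·m·s⁻¹.
Each option:
  (1) [kg·m·s⁻²] / [s⁻¹] = kg·m·s⁻¹  ← same
  (2) kg·s⁻¹
  (3) [s⁻¹] · [m] = m·s⁻¹
  (4) [kg·m·s⁻¹] · [m] = kg·m²·s⁻¹
  (5) [kg·m·s⁻¹] · [s⁻¹] = kg·m·s⁻²
Only (1) matches kg·m·s⁻¹.

(1)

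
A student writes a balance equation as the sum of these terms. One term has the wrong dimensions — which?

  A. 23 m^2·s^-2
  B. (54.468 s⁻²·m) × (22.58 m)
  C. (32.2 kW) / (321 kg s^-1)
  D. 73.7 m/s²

In SI base units:
  A. m²·s⁻²
  B. [m·s⁻²] · [m] = m²·s⁻²
  C. [kg·m²·s⁻³] / [kg·s⁻¹] = m²·s⁻²
  D. m·s⁻²
All reduce to m²·s⁻² except D., which is m·s⁻².

D.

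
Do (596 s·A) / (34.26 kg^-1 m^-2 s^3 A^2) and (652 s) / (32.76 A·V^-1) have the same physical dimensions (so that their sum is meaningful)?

No

Work out the base dimensions of each:
  (596 s·A) / (34.26 kg^-1 m^-2 s^3 A^2):  [s·A] / [kg⁻¹·m⁻²·s³·A²] = kg·m²·s⁻²·A⁻¹
  (652 s) / (32.76 A·V^-1):  [s] / [kg⁻¹·m⁻²·s³·A²] = kg·m²·s⁻²·A⁻²
kg·m²·s⁻²·A⁻¹ ≠ kg·m²·s⁻²·A⁻², so they cannot be added.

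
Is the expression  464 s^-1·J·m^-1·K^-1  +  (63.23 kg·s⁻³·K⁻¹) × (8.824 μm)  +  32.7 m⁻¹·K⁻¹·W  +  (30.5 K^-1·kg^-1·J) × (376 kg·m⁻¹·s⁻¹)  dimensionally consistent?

Dimensions:
  464 s^-1·J·m^-1·K^-1:  J·s⁻¹·m⁻¹·K⁻¹ = N·m·s⁻¹·m⁻¹·K⁻¹ = kg·m·s⁻³·K⁻¹
  (63.23 kg·s⁻³·K⁻¹) × (8.824 μm):  [kg·s⁻³·K⁻¹] · [m] = kg·m·s⁻³·K⁻¹
  32.7 m⁻¹·K⁻¹·W:  W·m⁻¹·K⁻¹ = J·s⁻¹·m⁻¹·K⁻¹ = kg·m·s⁻³·K⁻¹
  (30.5 K^-1·kg^-1·J) × (376 kg·m⁻¹·s⁻¹):  [m²·s⁻²·K⁻¹] · [kg·m⁻¹·s⁻¹] = kg·m·s⁻³·K⁻¹
Every term reduces to kg·m·s⁻³·K⁻¹.

Yes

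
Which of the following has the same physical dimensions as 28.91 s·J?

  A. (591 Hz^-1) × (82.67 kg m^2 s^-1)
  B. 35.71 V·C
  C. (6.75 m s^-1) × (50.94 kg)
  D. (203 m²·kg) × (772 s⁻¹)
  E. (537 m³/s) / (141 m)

Reference: J·s = N·m·s = kg·m²·s⁻¹.
Each option:
  A. [s] · [kg·m²·s⁻¹] = kg·m²
  B. C·V = s·A·J·C⁻¹ = kg·m²·s⁻²
  C. [m·s⁻¹] · [kg] = kg·m·s⁻¹
  D. [kg·m²] · [s⁻¹] = kg·m²·s⁻¹  ← same
  E. [m³·s⁻¹] / [m] = m²·s⁻¹
Only D. matches kg·m²·s⁻¹.

D.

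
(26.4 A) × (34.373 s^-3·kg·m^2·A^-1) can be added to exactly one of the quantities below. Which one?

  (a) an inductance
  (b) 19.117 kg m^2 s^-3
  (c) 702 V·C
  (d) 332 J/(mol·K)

(b)

Reference: [A] · [kg·m²·s⁻³·A⁻¹] = kg·m²·s⁻³.
Each option:
  (a) [inductance] = kg·m²·s⁻²·A⁻²
  (b) kg·m²·s⁻³  ← same
  (c) C·V = s·A·J·C⁻¹ = kg·m²·s⁻²
  (d) J·mol⁻¹·K⁻¹ = N·m·mol⁻¹·K⁻¹ = kg·m²·s⁻²·K⁻¹·mol⁻¹
Only (b) matches kg·m²·s⁻³.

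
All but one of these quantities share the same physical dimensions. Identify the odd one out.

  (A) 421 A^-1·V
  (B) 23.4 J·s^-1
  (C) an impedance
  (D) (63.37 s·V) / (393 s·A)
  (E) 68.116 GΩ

(B)

Expand each in SI base units:
  (A) V·A⁻¹ = J·C⁻¹·A⁻¹ = kg·m²·s⁻³·A⁻²
  (B) J·s⁻¹ = N·m·s⁻¹ = kg·m²·s⁻³
  (C) [impedance] = kg·m²·s⁻³·A⁻²
  (D) [kg·m²·s⁻²·A⁻¹] / [s·A] = kg·m²·s⁻³·A⁻²
  (E) Ω = V·A⁻¹ = kg·m²·s⁻³·A⁻²
All reduce to kg·m²·s⁻³·A⁻² except (B), which is kg·m²·s⁻³.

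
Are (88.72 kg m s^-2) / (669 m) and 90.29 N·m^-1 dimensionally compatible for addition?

Yes

Dimensions:
  (88.72 kg m s^-2) / (669 m):  [kg·m·s⁻²] / [m] = kg·s⁻²
  90.29 N·m^-1:  N·m⁻¹ = kg·m·s⁻²·m⁻¹ = kg·s⁻²
Both are kg·s⁻², so they have the same dimensions and can be added.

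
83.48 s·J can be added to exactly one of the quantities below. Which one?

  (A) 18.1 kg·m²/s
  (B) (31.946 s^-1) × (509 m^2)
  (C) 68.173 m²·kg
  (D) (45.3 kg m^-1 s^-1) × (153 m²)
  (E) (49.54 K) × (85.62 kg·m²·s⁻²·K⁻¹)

Reference: J·s = N·m·s = kg·m²·s⁻¹.
Each option:
  (A) kg·m²·s⁻¹  ← same
  (B) [s⁻¹] · [m²] = m²·s⁻¹
  (C) kg·m²
  (D) [kg·m⁻¹·s⁻¹] · [m²] = kg·m·s⁻¹
  (E) [K] · [kg·m²·s⁻²·K⁻¹] = kg·m²·s⁻²
Only (A) matches kg·m²·s⁻¹.

(A)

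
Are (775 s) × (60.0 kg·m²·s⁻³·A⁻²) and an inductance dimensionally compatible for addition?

Yes

Expand each in SI base units:
  (775 s) × (60.0 kg·m²·s⁻³·A⁻²):  [s] · [kg·m²·s⁻³·A⁻²] = kg·m²·s⁻²·A⁻²
  an inductance:  [inductance] = kg·m²·s⁻²·A⁻²
Both are kg·m²·s⁻²·A⁻², so they have the same dimensions and can be added.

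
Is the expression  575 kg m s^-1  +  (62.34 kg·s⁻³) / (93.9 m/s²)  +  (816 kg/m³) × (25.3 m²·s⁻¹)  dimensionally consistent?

No

Reduce each to base SI dimensions:
  575 kg m s^-1:  kg·m·s⁻¹
  (62.34 kg·s⁻³) / (93.9 m/s²):  [kg·s⁻³] / [m·s⁻²] = kg·m⁻¹·s⁻¹
  (816 kg/m³) × (25.3 m²·s⁻¹):  [kg·m⁻³] · [m²·s⁻¹] = kg·m⁻¹·s⁻¹
The terms do not share a single dimension (kg·m·s⁻¹ vs kg·m⁻¹·s⁻¹).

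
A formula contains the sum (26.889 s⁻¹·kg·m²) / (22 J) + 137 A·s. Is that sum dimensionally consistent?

No

Dimensions:
  (26.889 s⁻¹·kg·m²) / (22 J):  [kg·m²·s⁻¹] / [kg·m²·s⁻²] = s
  137 A·s:  A·s = s·A
s ≠ s·A, so they cannot be added.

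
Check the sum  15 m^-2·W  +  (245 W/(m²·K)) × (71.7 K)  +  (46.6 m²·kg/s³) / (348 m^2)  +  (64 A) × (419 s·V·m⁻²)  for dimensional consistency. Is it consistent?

Work out the base dimensions of each:
  15 m^-2·W:  W·m⁻² = J·s⁻¹·m⁻² = kg·s⁻³
  (245 W/(m²·K)) × (71.7 K):  [kg·s⁻³·K⁻¹] · [K] = kg·s⁻³
  (46.6 m²·kg/s³) / (348 m^2):  [kg·m²·s⁻³] / [m²] = kg·s⁻³
  (64 A) × (419 s·V·m⁻²):  [A] · [kg·s⁻²·A⁻¹] = kg·s⁻²
The terms do not share a single dimension (kg·s⁻² vs kg·s⁻³).

No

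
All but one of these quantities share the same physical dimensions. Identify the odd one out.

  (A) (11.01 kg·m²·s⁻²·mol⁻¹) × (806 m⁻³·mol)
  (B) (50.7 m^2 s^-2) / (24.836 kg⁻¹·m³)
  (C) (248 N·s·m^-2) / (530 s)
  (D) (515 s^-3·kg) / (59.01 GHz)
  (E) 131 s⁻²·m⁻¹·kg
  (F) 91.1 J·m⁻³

Work out the base dimensions of each:
  (A) [kg·m²·s⁻²·mol⁻¹] · [m⁻³·mol] = kg·m⁻¹·s⁻²
  (B) [m²·s⁻²] / [kg⁻¹·m³] = kg·m⁻¹·s⁻²
  (C) [kg·m⁻¹·s⁻¹] / [s] = kg·m⁻¹·s⁻²
  (D) [kg·s⁻³] / [s⁻¹] = kg·s⁻²
  (E) kg·m⁻¹·s⁻²
  (F) J·m⁻³ = N·m·m⁻³ = kg·m⁻¹·s⁻²
All reduce to kg·m⁻¹·s⁻² except (D), which is kg·s⁻².

(D)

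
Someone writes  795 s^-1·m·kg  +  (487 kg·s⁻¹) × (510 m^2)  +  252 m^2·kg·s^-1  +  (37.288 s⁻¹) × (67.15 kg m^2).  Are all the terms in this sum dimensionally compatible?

No

Work out the base dimensions of each:
  795 s^-1·m·kg:  kg·m·s⁻¹
  (487 kg·s⁻¹) × (510 m^2):  [kg·s⁻¹] · [m²] = kg·m²·s⁻¹
  252 m^2·kg·s^-1:  kg·m²·s⁻¹
  (37.288 s⁻¹) × (67.15 kg m^2):  [s⁻¹] · [kg·m²] = kg·m²·s⁻¹
The terms do not share a single dimension (kg·m²·s⁻¹ vs kg·m·s⁻¹).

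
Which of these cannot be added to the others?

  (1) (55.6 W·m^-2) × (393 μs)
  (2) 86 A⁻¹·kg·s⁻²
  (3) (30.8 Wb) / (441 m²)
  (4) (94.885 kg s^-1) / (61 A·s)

Reduce each to base SI dimensions:
  (1) [kg·s⁻³] · [s] = kg·s⁻²
  (2) kg·s⁻²·A⁻¹
  (3) [kg·m²·s⁻²·A⁻¹] / [m²] = kg·s⁻²·A⁻¹
  (4) [kg·s⁻¹] / [s·A] = kg·s⁻²·A⁻¹
All reduce to kg·s⁻²·A⁻¹ except (1), which is kg·s⁻².

(1)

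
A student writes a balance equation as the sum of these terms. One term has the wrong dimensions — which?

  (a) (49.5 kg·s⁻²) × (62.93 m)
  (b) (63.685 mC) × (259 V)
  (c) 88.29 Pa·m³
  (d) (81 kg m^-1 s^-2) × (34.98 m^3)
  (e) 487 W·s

(a)

Expand each in SI base units:
  (a) [kg·s⁻²] · [m] = kg·m·s⁻²
  (b) [s·A] · [kg·m²·s⁻³·A⁻¹] = kg·m²·s⁻²
  (c) Pa·m³ = N·m⁻²·m³ = kg·m²·s⁻²
  (d) [kg·m⁻¹·s⁻²] · [m³] = kg·m²·s⁻²
  (e) W·s = J·s⁻¹·s = kg·m²·s⁻²
All reduce to kg·m²·s⁻² except (a), which is kg·m·s⁻².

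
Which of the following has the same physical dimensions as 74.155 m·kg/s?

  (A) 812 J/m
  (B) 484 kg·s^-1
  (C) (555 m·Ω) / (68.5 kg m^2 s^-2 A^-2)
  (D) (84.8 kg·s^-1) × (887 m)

(D)

Reference: kg·m·s⁻¹.
Each option:
  (A) J·m⁻¹ = N·m·m⁻¹ = kg·m·s⁻²
  (B) kg·s⁻¹
  (C) [kg·m³·s⁻³·A⁻²] / [kg·m²·s⁻²·A⁻²] = m·s⁻¹
  (D) [kg·s⁻¹] · [m] = kg·m·s⁻¹  ← same
Only (D) matches kg·m·s⁻¹.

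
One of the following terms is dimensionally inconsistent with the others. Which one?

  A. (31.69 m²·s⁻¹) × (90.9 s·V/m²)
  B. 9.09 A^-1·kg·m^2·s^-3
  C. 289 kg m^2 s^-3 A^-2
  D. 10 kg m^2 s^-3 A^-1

C.

Dimensions:
  A. [m²·s⁻¹] · [kg·s⁻²·A⁻¹] = kg·m²·s⁻³·A⁻¹
  B. kg·m²·s⁻³·A⁻¹
  C. kg·m²·s⁻³·A⁻²
  D. kg·m²·s⁻³·A⁻¹
All reduce to kg·m²·s⁻³·A⁻¹ except C., which is kg·m²·s⁻³·A⁻².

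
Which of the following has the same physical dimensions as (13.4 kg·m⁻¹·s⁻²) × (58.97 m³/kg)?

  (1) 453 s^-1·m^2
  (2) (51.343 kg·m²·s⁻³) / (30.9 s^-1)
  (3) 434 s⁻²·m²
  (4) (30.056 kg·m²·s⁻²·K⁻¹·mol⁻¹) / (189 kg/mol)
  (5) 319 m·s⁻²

Reference: [kg·m⁻¹·s⁻²] · [kg⁻¹·m³] = m²·s⁻².
Each option:
  (1) m²·s⁻¹
  (2) [kg·m²·s⁻³] / [s⁻¹] = kg·m²·s⁻²
  (3) m²·s⁻²  ← same
  (4) [kg·m²·s⁻²·K⁻¹·mol⁻¹] / [kg·mol⁻¹] = m²·s⁻²·K⁻¹
  (5) m·s⁻²
Only (3) matches m²·s⁻².

(3)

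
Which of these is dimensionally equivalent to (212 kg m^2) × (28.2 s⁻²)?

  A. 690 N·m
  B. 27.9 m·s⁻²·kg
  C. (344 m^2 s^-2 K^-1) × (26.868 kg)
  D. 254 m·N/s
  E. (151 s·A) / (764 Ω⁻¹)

A.

Reference: [kg·m²] · [s⁻²] = kg·m²·s⁻².
Each option:
  A. N·m = kg·m·s⁻²·m = kg·m²·s⁻²  ← same
  B. kg·m·s⁻²
  C. [m²·s⁻²·K⁻¹] · [kg] = kg·m²·s⁻²·K⁻¹
  D. N·m·s⁻¹ = kg·m·s⁻²·m·s⁻¹ = kg·m²·s⁻³
  E. [s·A] / [kg⁻¹·m⁻²·s³·A²] = kg·m²·s⁻²·A⁻¹
Only A. matches kg·m²·s⁻².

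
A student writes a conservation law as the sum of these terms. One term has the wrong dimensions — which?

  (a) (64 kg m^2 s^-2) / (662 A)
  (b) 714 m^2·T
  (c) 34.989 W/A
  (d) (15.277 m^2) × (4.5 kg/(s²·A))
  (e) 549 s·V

(c)

Work out the base dimensions of each:
  (a) [kg·m²·s⁻²] / [A] = kg·m²·s⁻²·A⁻¹
  (b) T·m² = Wb·m⁻²·m² = kg·m²·s⁻²·A⁻¹
  (c) W·A⁻¹ = J·s⁻¹·A⁻¹ = kg·m²·s⁻³·A⁻¹
  (d) [m²] · [kg·s⁻²·A⁻¹] = kg·m²·s⁻²·A⁻¹
  (e) V·s = J·C⁻¹·s = kg·m²·s⁻²·A⁻¹
All reduce to kg·m²·s⁻²·A⁻¹ except (c), which is kg·m²·s⁻³·A⁻¹.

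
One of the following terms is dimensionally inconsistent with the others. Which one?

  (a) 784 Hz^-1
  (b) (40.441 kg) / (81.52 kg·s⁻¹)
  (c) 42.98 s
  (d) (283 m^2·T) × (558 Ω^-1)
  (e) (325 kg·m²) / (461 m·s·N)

Reduce each to base SI dimensions:
  (a) Hz⁻¹ = (s⁻¹)⁻¹ = s
  (b) [kg] / [kg·s⁻¹] = s
  (c) s
  (d) [kg·m²·s⁻²·A⁻¹] · [kg⁻¹·m⁻²·s³·A²] = s·A
  (e) [kg·m²] / [kg·m²·s⁻¹] = s
All reduce to s except (d), which is s·A.

(d)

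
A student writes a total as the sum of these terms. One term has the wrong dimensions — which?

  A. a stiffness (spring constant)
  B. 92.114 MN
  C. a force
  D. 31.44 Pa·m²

In SI base units:
  A. [stiffness (spring constant)] = kg·s⁻²
  B. N = kg·m·s⁻²
  C. [force] = kg·m·s⁻²
  D. Pa·m² = N·m⁻²·m² = kg·m·s⁻²
All reduce to kg·m·s⁻² except A., which is kg·s⁻².

A.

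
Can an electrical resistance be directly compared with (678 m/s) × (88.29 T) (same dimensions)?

No

Dimensions:
  an electrical resistance:  [electrical resistance] = kg·m²·s⁻³·A⁻²
  (678 m/s) × (88.29 T):  [m·s⁻¹] · [kg·s⁻²·A⁻¹] = kg·m·s⁻³·A⁻¹
kg·m²·s⁻³·A⁻² ≠ kg·m·s⁻³·A⁻¹, so they cannot be added.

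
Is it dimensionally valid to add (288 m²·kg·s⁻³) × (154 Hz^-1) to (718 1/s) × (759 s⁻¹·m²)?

Dimensions:
  (288 m²·kg·s⁻³) × (154 Hz^-1):  [kg·m²·s⁻³] · [s] = kg·m²·s⁻²
  (718 1/s) × (759 s⁻¹·m²):  [s⁻¹] · [m²·s⁻¹] = m²·s⁻²
kg·m²·s⁻² ≠ m²·s⁻², so they cannot be added.

No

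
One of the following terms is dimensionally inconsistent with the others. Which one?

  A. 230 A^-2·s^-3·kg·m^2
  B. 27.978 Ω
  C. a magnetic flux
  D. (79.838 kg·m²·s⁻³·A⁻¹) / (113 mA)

Dimensions:
  A. kg·m²·s⁻³·A⁻²
  B. Ω = V·A⁻¹ = kg·m²·s⁻³·A⁻²
  C. [magnetic flux] = kg·m²·s⁻²·A⁻¹
  D. [kg·m²·s⁻³·A⁻¹] / [A] = kg·m²·s⁻³·A⁻²
All reduce to kg·m²·s⁻³·A⁻² except C., which is kg·m²·s⁻²·A⁻¹.

C.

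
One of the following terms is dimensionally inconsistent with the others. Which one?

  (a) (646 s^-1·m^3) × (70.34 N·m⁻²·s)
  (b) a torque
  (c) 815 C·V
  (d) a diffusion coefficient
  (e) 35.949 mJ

Expand each in SI base units:
  (a) [m³·s⁻¹] · [kg·m⁻¹·s⁻¹] = kg·m²·s⁻²
  (b) [torque] = kg·m²·s⁻²
  (c) C·V = s·A·J·C⁻¹ = kg·m²·s⁻²
  (d) [diffusion coefficient] = m²·s⁻¹
  (e) J = N·m = kg·m²·s⁻²
All reduce to kg·m²·s⁻² except (d), which is m²·s⁻¹.

(d)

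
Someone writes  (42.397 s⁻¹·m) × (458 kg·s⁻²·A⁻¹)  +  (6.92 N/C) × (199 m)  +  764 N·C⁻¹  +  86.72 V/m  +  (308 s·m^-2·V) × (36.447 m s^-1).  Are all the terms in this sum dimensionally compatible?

Reduce each to base SI dimensions:
  (42.397 s⁻¹·m) × (458 kg·s⁻²·A⁻¹):  [m·s⁻¹] · [kg·s⁻²·A⁻¹] = kg·m·s⁻³·A⁻¹
  (6.92 N/C) × (199 m):  [kg·m·s⁻³·A⁻¹] · [m] = kg·m²·s⁻³·A⁻¹
  764 N·C⁻¹:  N·C⁻¹ = kg·m·s⁻²·(s·A)⁻¹ = kg·m·s⁻³·A⁻¹
  86.72 V/m:  V·m⁻¹ = J·C⁻¹·m⁻¹ = kg·m·s⁻³·A⁻¹
  (308 s·m^-2·V) × (36.447 m s^-1):  [kg·s⁻²·A⁻¹] · [m·s⁻¹] = kg·m·s⁻³·A⁻¹
The terms do not share a single dimension (kg·m²·s⁻³·A⁻¹ vs kg·m·s⁻³·A⁻¹).

No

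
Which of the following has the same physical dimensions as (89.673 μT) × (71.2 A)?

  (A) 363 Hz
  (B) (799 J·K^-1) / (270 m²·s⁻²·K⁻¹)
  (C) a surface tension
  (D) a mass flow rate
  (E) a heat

Reference: [kg·s⁻²·A⁻¹] · [A] = kg·s⁻².
Each option:
  (A) Hz = s⁻¹
  (B) [kg·m²·s⁻²·K⁻¹] / [m²·s⁻²·K⁻¹] = kg
  (C) [surface tension] = kg·s⁻²  ← same
  (D) [mass flow rate] = kg·s⁻¹
  (E) [heat] = kg·m²·s⁻²
Only (C) matches kg·s⁻².

(C)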